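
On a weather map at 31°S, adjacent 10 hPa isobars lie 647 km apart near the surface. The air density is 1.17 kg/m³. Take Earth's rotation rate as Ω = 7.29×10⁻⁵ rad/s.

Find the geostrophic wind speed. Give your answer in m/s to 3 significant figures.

17.6 m/s

Coriolis parameter at 31°S:
f = 2Ω sin φ = 2 × 7.29×10⁻⁵ × sin 31° = 7.51×10⁻⁵ s⁻¹
Pressure gradient: |∂P/∂n| = 1000 Pa / 647000 m = 1.55×10⁻³ Pa/m
Geostrophic balance (pressure-gradient force = Coriolis force):
V_g = (1/(fρ)) |∂P/∂n| = 1.55×10⁻³ / (7.51×10⁻⁵ × 1.17) = 17.6 m/s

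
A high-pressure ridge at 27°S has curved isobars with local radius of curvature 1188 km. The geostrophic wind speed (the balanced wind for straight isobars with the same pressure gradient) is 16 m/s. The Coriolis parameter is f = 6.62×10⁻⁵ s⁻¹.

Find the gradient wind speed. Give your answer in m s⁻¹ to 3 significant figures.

22.4 m s⁻¹

Around a high, pressure-gradient force acts outward with centrifugal, so Coriolis balances both:
fV = (1/ρ)|∂P/∂n| + V²/R  →  V² − fR·V + fR·V_g = 0
With fR = 6.62×10⁻⁵ × 1188×10³ m = 78.6 m/s:
V = [fR − √((fR)² − 4 fR V_g)]/2 = [78.6 − √(78.6² − 4×78.6×16)]/2 = 22.4 m/s
Supergeostrophic (V > V_g = 16 m/s), as expected around a high.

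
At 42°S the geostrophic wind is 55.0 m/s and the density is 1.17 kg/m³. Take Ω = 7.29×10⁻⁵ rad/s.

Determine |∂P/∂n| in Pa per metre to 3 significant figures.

Coriolis parameter at 42°S:
f = 2Ω sin φ = 2 × 7.29×10⁻⁵ × sin 42° = 9.76×10⁻⁵ s⁻¹
Geostrophic balance rearranged: |∂P/∂n| = f ρ V_g
|∂P/∂n| = 9.76×10⁻⁵ × 1.17 × 55.0 = 6.28×10⁻³ Pa/m

6.28×10⁻³ Pa/m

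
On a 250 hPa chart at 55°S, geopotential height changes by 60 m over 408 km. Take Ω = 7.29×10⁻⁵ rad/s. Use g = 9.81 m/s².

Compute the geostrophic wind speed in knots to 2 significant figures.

Coriolis parameter at 55°S:
f = 2Ω sin φ = 2 × 7.29×10⁻⁵ × sin 55° = 1.19×10⁻⁴ s⁻¹
Height gradient: |∂Z/∂n| = 60 m / 408000 m = 1.47×10⁻⁴
On a pressure surface, geostrophic balance gives V_g = (g/f)|∂Z/∂n|:
V_g = 9.81 × 1.47×10⁻⁴ / 1.19×10⁻⁴ = 12.1 m/s
Converting: 12.1 m/s × 1.944 = 23 knots

23 knots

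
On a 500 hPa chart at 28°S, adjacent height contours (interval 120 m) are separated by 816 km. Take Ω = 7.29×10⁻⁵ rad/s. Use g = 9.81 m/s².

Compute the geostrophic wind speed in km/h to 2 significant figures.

76 km/h

Coriolis parameter at 28°S:
f = 2Ω sin φ = 2 × 7.29×10⁻⁵ × sin 28° = 6.84×10⁻⁵ s⁻¹
Height gradient: |∂Z/∂n| = 120 m / 816000 m = 1.47×10⁻⁴
On a pressure surface, geostrophic balance gives V_g = (g/f)|∂Z/∂n|:
V_g = 9.81 × 1.47×10⁻⁴ / 6.84×10⁻⁵ = 21.1 m/s
Converting: 21.1 m/s × 3.6 = 76 km/h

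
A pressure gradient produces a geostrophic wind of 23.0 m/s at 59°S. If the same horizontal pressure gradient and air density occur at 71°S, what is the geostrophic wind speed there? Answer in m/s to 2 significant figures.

With the same pressure gradient and density, V_g ∝ 1/f ∝ 1/sin φ.
V₂ = V₁ · sin φ₁ / sin φ₂ = 23.0 × sin 59° / sin 71°
V₂ = 23.0 × 0.8572/0.9455 = 21 m/s

21 m/s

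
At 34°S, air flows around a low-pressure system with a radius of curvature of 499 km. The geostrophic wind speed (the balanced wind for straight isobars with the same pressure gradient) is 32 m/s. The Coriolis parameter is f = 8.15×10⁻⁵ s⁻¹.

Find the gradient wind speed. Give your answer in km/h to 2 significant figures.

Around a low, centrifugal force acts outward with Coriolis, so pressure-gradient force balances both:
(1/ρ)|∂P/∂n| = fV + V²/R  →  V² + fR·V − fR·V_g = 0
With fR = 8.15×10⁻⁵ × 499×10³ m = 40.7 m/s:
V = [−fR + √((fR)² + 4 fR V_g)]/2 = [−40.7 + √(40.7² + 4×40.7×32)]/2 = 21.1 m/s
Subgeostrophic (V < V_g = 32 m/s), as expected around a low.
Converting: 21.1 m/s × 3.6 = 76 km/h

76 km/h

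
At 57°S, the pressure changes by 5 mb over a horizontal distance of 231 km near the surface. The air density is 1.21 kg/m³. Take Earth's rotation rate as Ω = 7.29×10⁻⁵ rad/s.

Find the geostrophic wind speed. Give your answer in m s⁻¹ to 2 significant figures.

15 m s⁻¹

Coriolis parameter at 57°S:
f = 2Ω sin φ = 2 × 7.29×10⁻⁵ × sin 57° = 1.22×10⁻⁴ s⁻¹
Pressure gradient: |∂P/∂n| = 500 Pa / 231000 m = 2.16×10⁻³ Pa/m
Geostrophic balance (pressure-gradient force = Coriolis force):
V_g = (1/(fρ)) |∂P/∂n| = 2.16×10⁻³ / (1.22×10⁻⁴ × 1.21) = 14.6 m/s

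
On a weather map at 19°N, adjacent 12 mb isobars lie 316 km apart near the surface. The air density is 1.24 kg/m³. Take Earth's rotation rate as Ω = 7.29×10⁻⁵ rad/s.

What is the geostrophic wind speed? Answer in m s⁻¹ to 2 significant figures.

65 m s⁻¹

Coriolis parameter at 19°N:
f = 2Ω sin φ = 2 × 7.29×10⁻⁵ × sin 19° = 4.75×10⁻⁵ s⁻¹
Pressure gradient: |∂P/∂n| = 1200 Pa / 316000 m = 3.80×10⁻³ Pa/m
Geostrophic balance (pressure-gradient force = Coriolis force):
V_g = (1/(fρ)) |∂P/∂n| = 3.80×10⁻³ / (4.75×10⁻⁵ × 1.24) = 64.5 m/s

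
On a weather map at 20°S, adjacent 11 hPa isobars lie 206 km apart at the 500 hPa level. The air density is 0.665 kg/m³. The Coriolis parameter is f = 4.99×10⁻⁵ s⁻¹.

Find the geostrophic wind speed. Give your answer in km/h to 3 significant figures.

Pressure gradient: |∂P/∂n| = 1100 Pa / 206000 m = 5.34×10⁻³ Pa/m
Geostrophic balance (pressure-gradient force = Coriolis force):
V_g = (1/(fρ)) |∂P/∂n| = 5.34×10⁻³ / (4.99×10⁻⁵ × 0.665) = 161 m/s
Converting: 161 m/s × 3.6 = 579 km/h

579 km/h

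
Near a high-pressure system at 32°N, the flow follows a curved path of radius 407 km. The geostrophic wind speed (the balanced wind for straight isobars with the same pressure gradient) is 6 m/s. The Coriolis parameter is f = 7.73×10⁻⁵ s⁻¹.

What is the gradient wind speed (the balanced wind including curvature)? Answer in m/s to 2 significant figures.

8.1 m/s

Around a high, pressure-gradient force acts outward with centrifugal, so Coriolis balances both:
fV = (1/ρ)|∂P/∂n| + V²/R  →  V² − fR·V + fR·V_g = 0
With fR = 7.73×10⁻⁵ × 407×10³ m = 31.5 m/s:
V = [fR − √((fR)² − 4 fR V_g)]/2 = [31.5 − √(31.5² − 4×31.5×6)]/2 = 8.07 m/s
Supergeostrophic (V > V_g = 6 m/s), as expected around a high.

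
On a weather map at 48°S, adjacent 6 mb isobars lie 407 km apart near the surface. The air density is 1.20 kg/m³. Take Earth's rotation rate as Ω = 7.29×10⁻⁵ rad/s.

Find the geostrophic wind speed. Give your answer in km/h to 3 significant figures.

40.8 km/h

Coriolis parameter at 48°S:
f = 2Ω sin φ = 2 × 7.29×10⁻⁵ × sin 48° = 1.08×10⁻⁴ s⁻¹
Pressure gradient: |∂P/∂n| = 600 Pa / 407000 m = 1.47×10⁻³ Pa/m
Geostrophic balance (pressure-gradient force = Coriolis force):
V_g = (1/(fρ)) |∂P/∂n| = 1.47×10⁻³ / (1.08×10⁻⁴ × 1.20) = 11.3 m/s
Converting: 11.3 m/s × 3.6 = 40.8 km/h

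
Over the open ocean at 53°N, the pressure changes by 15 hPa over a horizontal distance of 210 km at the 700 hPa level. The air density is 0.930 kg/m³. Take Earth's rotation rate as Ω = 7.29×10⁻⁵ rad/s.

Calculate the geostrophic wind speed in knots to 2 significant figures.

130 knots

Coriolis parameter at 53°N:
f = 2Ω sin φ = 2 × 7.29×10⁻⁵ × sin 53° = 1.16×10⁻⁴ s⁻¹
Pressure gradient: |∂P/∂n| = 1500 Pa / 210000 m = 7.14×10⁻³ Pa/m
Geostrophic balance (pressure-gradient force = Coriolis force):
V_g = (1/(fρ)) |∂P/∂n| = 7.14×10⁻³ / (1.16×10⁻⁴ × 0.930) = 66.0 m/s
Converting: 66.0 m/s × 1.944 = 130 knots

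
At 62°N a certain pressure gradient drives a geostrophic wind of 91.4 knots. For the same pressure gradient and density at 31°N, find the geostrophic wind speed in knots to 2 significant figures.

160 knots

With the same pressure gradient and density, V_g ∝ 1/f ∝ 1/sin φ.
V₂ = V₁ · sin φ₁ / sin φ₂ = 91.4 × sin 62° / sin 31°
V₂ = 91.4 × 0.8829/0.5150 = 160 knots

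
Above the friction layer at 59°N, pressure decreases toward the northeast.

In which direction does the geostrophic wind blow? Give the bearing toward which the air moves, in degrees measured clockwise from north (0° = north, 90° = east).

135°

The pressure-gradient force points toward the northeast (bearing 045°).
Geostrophic balance: in the Northern Hemisphere the Coriolis force deflects motion to the right, so the geostrophic wind blows 90° to the right of the pressure-gradient force (low pressure on the left).
Rotating 045° by 90° clockwise gives 135° — the wind blows toward the southeast.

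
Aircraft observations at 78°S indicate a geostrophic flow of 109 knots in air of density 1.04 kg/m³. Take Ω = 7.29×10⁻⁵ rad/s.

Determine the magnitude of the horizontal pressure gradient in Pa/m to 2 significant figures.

Coriolis parameter at 78°S:
f = 2Ω sin φ = 2 × 7.29×10⁻⁵ × sin 78° = 1.43×10⁻⁴ s⁻¹
Wind speed in SI: 109 knots = 56.1 m/s
Geostrophic balance rearranged: |∂P/∂n| = f ρ V_g
|∂P/∂n| = 1.43×10⁻⁴ × 1.04 × 56.1 = 8.32×10⁻³ Pa/m

8.3×10⁻³ Pa/m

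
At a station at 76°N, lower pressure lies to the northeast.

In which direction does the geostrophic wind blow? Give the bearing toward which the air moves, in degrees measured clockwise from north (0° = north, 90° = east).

135°

The pressure-gradient force points toward the northeast (bearing 045°).
Geostrophic balance: in the Northern Hemisphere the Coriolis force deflects motion to the right, so the geostrophic wind blows 90° to the right of the pressure-gradient force (low pressure on the left).
Rotating 045° by 90° clockwise gives 135° — the wind blows toward the southeast.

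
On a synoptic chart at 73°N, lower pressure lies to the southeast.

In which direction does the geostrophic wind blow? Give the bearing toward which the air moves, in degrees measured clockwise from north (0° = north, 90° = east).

225°

The pressure-gradient force points toward the southeast (bearing 135°).
Geostrophic balance: in the Northern Hemisphere the Coriolis force deflects motion to the right, so the geostrophic wind blows 90° to the right of the pressure-gradient force (low pressure on the left).
Rotating 135° by 90° clockwise gives 225° — the wind blows toward the southwest.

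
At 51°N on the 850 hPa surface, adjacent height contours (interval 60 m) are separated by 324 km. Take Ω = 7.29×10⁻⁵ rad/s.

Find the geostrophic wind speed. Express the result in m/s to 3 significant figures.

Coriolis parameter at 51°N:
f = 2Ω sin φ = 2 × 7.29×10⁻⁵ × sin 51° = 1.13×10⁻⁴ s⁻¹
Height gradient: |∂Z/∂n| = 60 m / 324000 m = 1.85×10⁻⁴
On a pressure surface, geostrophic balance gives V_g = (g/f)|∂Z/∂n|:
V_g = 9.81 × 1.85×10⁻⁴ / 1.13×10⁻⁴ = 16.0 m/s

16.0 m/s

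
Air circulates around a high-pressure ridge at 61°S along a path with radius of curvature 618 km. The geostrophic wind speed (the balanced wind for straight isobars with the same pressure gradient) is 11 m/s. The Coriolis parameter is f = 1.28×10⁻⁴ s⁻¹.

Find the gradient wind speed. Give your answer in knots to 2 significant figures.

26 knots

Around a high, pressure-gradient force acts outward with centrifugal, so Coriolis balances both:
fV = (1/ρ)|∂P/∂n| + V²/R  →  V² − fR·V + fR·V_g = 0
With fR = 1.28×10⁻⁴ × 618×10³ m = 79.1 m/s:
V = [fR − √((fR)² − 4 fR V_g)]/2 = [79.1 − √(79.1² − 4×79.1×11)]/2 = 13.2 m/s
Supergeostrophic (V > V_g = 11 m/s), as expected around a high.
Converting: 13.2 m/s × 1.944 = 26 knots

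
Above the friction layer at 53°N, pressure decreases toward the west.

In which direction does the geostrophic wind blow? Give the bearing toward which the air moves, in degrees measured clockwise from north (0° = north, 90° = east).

The pressure-gradient force points toward the west (bearing 270°).
Geostrophic balance: in the Northern Hemisphere the Coriolis force deflects motion to the right, so the geostrophic wind blows 90° to the right of the pressure-gradient force (low pressure on the left).
Rotating 270° by 90° clockwise gives 000° — the wind blows toward the north.

000°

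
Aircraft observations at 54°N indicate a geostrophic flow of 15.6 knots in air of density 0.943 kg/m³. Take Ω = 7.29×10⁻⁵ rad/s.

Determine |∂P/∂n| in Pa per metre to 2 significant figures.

8.9×10⁻⁴ Pa/m

Coriolis parameter at 54°N:
f = 2Ω sin φ = 2 × 7.29×10⁻⁵ × sin 54° = 1.18×10⁻⁴ s⁻¹
Wind speed in SI: 15.6 knots = 8.03 m/s
Geostrophic balance rearranged: |∂P/∂n| = f ρ V_g
|∂P/∂n| = 1.18×10⁻⁴ × 0.943 × 8.03 = 8.93×10⁻⁴ Pa/m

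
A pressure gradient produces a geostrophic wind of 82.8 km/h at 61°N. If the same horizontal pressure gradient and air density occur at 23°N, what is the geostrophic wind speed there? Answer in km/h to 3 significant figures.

With the same pressure gradient and density, V_g ∝ 1/f ∝ 1/sin φ.
V₂ = V₁ · sin φ₁ / sin φ₂ = 82.8 × sin 61° / sin 23°
V₂ = 82.8 × 0.8746/0.3907 = 185 km/h

185 km/h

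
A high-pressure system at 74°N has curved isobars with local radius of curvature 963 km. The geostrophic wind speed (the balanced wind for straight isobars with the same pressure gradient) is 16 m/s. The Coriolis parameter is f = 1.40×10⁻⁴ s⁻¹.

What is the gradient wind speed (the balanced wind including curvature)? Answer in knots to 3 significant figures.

36.1 knots

Around a high, pressure-gradient force acts outward with centrifugal, so Coriolis balances both:
fV = (1/ρ)|∂P/∂n| + V²/R  →  V² − fR·V + fR·V_g = 0
With fR = 1.40×10⁻⁴ × 963×10³ m = 135 m/s:
V = [fR − √((fR)² − 4 fR V_g)]/2 = [135 − √(135² − 4×135×16)]/2 = 18.6 m/s
Supergeostrophic (V > V_g = 16 m/s), as expected around a high.
Converting: 18.6 m/s × 1.944 = 36.1 knots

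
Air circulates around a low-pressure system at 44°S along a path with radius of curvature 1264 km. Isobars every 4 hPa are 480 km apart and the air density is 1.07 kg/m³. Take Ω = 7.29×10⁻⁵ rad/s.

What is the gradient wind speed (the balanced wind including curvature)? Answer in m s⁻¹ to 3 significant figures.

7.28 m s⁻¹

Coriolis parameter at 44°S:
f = 2Ω sin φ = 2 × 7.29×10⁻⁵ × sin 44° = 1.01×10⁻⁴ s⁻¹
Pressure gradient: |∂P/∂n| = 400 Pa / 480000 m = 8.33×10⁻⁴ Pa/m
Geostrophic speed: V_g = |∂P/∂n|/(fρ) = 8.33×10⁻⁴/(1.01×10⁻⁴ × 1.07) = 7.69 m/s
Around a low, centrifugal force acts outward with Coriolis, so pressure-gradient force balances both:
(1/ρ)|∂P/∂n| = fV + V²/R  →  V² + fR·V − fR·V_g = 0
With fR = 1.01×10⁻⁴ × 1264×10³ m = 128 m/s:
V = [−fR + √((fR)² + 4 fR V_g)]/2 = [−128 + √(128² + 4×128×7.69)]/2 = 7.28 m/s
Subgeostrophic (V < V_g = 7.69 m/s), as expected around a low.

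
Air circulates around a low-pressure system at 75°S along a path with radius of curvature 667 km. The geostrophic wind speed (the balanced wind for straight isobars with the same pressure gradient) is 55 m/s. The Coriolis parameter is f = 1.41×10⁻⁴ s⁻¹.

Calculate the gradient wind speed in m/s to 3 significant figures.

38.9 m/s

Around a low, centrifugal force acts outward with Coriolis, so pressure-gradient force balances both:
(1/ρ)|∂P/∂n| = fV + V²/R  →  V² + fR·V − fR·V_g = 0
With fR = 1.41×10⁻⁴ × 667×10³ m = 94.0 m/s:
V = [−fR + √((fR)² + 4 fR V_g)]/2 = [−94.0 + √(94.0² + 4×94.0×55)]/2 = 38.9 m/s
Subgeostrophic (V < V_g = 55 m/s), as expected around a low.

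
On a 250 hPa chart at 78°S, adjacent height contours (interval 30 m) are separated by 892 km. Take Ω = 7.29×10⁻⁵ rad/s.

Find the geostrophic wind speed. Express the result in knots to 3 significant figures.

Coriolis parameter at 78°S:
f = 2Ω sin φ = 2 × 7.29×10⁻⁵ × sin 78° = 1.43×10⁻⁴ s⁻¹
Height gradient: |∂Z/∂n| = 30 m / 892000 m = 3.36×10⁻⁵
On a pressure surface, geostrophic balance gives V_g = (g/f)|∂Z/∂n|:
V_g = 9.81 × 3.36×10⁻⁵ / 1.43×10⁻⁴ = 2.31 m/s
Converting: 2.31 m/s × 1.944 = 4.50 knots

4.50 knots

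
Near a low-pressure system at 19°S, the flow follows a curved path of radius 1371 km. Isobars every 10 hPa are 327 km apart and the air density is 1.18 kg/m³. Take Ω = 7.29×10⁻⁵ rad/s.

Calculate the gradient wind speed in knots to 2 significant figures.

Coriolis parameter at 19°S:
f = 2Ω sin φ = 2 × 7.29×10⁻⁵ × sin 19° = 4.75×10⁻⁵ s⁻¹
Pressure gradient: |∂P/∂n| = 1000 Pa / 327000 m = 3.06×10⁻³ Pa/m
Geostrophic speed: V_g = |∂P/∂n|/(fρ) = 3.06×10⁻³/(4.75×10⁻⁵ × 1.18) = 54.6 m/s
Around a low, centrifugal force acts outward with Coriolis, so pressure-gradient force balances both:
(1/ρ)|∂P/∂n| = fV + V²/R  →  V² + fR·V − fR·V_g = 0
With fR = 4.75×10⁻⁵ × 1371×10³ m = 65.1 m/s:
V = [−fR + √((fR)² + 4 fR V_g)]/2 = [−65.1 + √(65.1² + 4×65.1×54.6)]/2 = 35.4 m/s
Subgeostrophic (V < V_g = 54.6 m/s), as expected around a low.
Converting: 35.4 m/s × 1.944 = 69 knots

69 knots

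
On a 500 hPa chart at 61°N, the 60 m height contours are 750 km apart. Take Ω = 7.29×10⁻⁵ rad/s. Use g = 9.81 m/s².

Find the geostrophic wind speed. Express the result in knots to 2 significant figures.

12 knots

Coriolis parameter at 61°N:
f = 2Ω sin φ = 2 × 7.29×10⁻⁵ × sin 61° = 1.28×10⁻⁴ s⁻¹
Height gradient: |∂Z/∂n| = 60 m / 750000 m = 8.00×10⁻⁵
On a pressure surface, geostrophic balance gives V_g = (g/f)|∂Z/∂n|:
V_g = 9.81 × 8.00×10⁻⁵ / 1.28×10⁻⁴ = 6.15 m/s
Converting: 6.15 m/s × 1.944 = 12 knots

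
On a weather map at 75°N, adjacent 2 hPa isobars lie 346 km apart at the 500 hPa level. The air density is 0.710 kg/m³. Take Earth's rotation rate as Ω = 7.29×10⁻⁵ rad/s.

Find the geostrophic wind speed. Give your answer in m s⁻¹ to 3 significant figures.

5.78 m s⁻¹

Coriolis parameter at 75°N:
f = 2Ω sin φ = 2 × 7.29×10⁻⁵ × sin 75° = 1.41×10⁻⁴ s⁻¹
Pressure gradient: |∂P/∂n| = 200 Pa / 346000 m = 5.78×10⁻⁴ Pa/m
Geostrophic balance (pressure-gradient force = Coriolis force):
V_g = (1/(fρ)) |∂P/∂n| = 5.78×10⁻⁴ / (1.41×10⁻⁴ × 0.710) = 5.78 m/s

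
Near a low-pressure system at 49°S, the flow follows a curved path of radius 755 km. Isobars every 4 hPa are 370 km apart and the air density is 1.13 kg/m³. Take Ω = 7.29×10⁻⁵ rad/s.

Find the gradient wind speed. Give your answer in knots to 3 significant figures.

15.4 knots

Coriolis parameter at 49°S:
f = 2Ω sin φ = 2 × 7.29×10⁻⁵ × sin 49° = 1.10×10⁻⁴ s⁻¹
Pressure gradient: |∂P/∂n| = 400 Pa / 370000 m = 1.08×10⁻³ Pa/m
Geostrophic speed: V_g = |∂P/∂n|/(fρ) = 1.08×10⁻³/(1.10×10⁻⁴ × 1.13) = 8.69 m/s
Around a low, centrifugal force acts outward with Coriolis, so pressure-gradient force balances both:
(1/ρ)|∂P/∂n| = fV + V²/R  →  V² + fR·V − fR·V_g = 0
With fR = 1.10×10⁻⁴ × 755×10³ m = 83.1 m/s:
V = [−fR + √((fR)² + 4 fR V_g)]/2 = [−83.1 + √(83.1² + 4×83.1×8.69)]/2 = 7.94 m/s
Subgeostrophic (V < V_g = 8.69 m/s), as expected around a low.
Converting: 7.94 m/s × 1.944 = 15.4 knots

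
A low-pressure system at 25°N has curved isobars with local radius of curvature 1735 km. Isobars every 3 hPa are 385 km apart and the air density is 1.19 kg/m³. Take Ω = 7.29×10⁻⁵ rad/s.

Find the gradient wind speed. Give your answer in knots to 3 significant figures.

Coriolis parameter at 25°N:
f = 2Ω sin φ = 2 × 7.29×10⁻⁵ × sin 25° = 6.16×10⁻⁵ s⁻¹
Pressure gradient: |∂P/∂n| = 300 Pa / 385000 m = 7.79×10⁻⁴ Pa/m
Geostrophic speed: V_g = |∂P/∂n|/(fρ) = 7.79×10⁻⁴/(6.16×10⁻⁵ × 1.19) = 10.6 m/s
Around a low, centrifugal force acts outward with Coriolis, so pressure-gradient force balances both:
(1/ρ)|∂P/∂n| = fV + V²/R  →  V² + fR·V − fR·V_g = 0
With fR = 6.16×10⁻⁵ × 1735×10³ m = 107 m/s:
V = [−fR + √((fR)² + 4 fR V_g)]/2 = [−107 + √(107² + 4×107×10.6)]/2 = 9.74 m/s
Subgeostrophic (V < V_g = 10.6 m/s), as expected around a low.
Converting: 9.74 m/s × 1.944 = 18.9 knots

18.9 knots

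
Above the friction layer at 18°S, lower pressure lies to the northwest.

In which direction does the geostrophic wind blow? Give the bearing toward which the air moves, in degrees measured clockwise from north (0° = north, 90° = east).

225°

The pressure-gradient force points toward the northwest (bearing 315°).
Geostrophic balance: in the Southern Hemisphere the Coriolis force deflects motion to the left, so the geostrophic wind blows 90° to the left of the pressure-gradient force (low pressure on the right).
Rotating 315° by 90° counterclockwise gives 225° — the wind blows toward the southwest.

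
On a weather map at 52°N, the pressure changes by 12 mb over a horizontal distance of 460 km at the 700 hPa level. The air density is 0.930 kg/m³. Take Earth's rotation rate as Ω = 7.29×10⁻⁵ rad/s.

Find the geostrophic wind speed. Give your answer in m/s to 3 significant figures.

Coriolis parameter at 52°N:
f = 2Ω sin φ = 2 × 7.29×10⁻⁵ × sin 52° = 1.15×10⁻⁴ s⁻¹
Pressure gradient: |∂P/∂n| = 1200 Pa / 460000 m = 2.61×10⁻³ Pa/m
Geostrophic balance (pressure-gradient force = Coriolis force):
V_g = (1/(fρ)) |∂P/∂n| = 2.61×10⁻³ / (1.15×10⁻⁴ × 0.930) = 24.4 m/s

24.4 m/s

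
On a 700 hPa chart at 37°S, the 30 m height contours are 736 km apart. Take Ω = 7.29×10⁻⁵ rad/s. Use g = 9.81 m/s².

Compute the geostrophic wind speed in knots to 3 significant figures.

Coriolis parameter at 37°S:
f = 2Ω sin φ = 2 × 7.29×10⁻⁵ × sin 37° = 8.77×10⁻⁵ s⁻¹
Height gradient: |∂Z/∂n| = 30 m / 736000 m = 4.08×10⁻⁵
On a pressure surface, geostrophic balance gives V_g = (g/f)|∂Z/∂n|:
V_g = 9.81 × 4.08×10⁻⁵ / 8.77×10⁻⁵ = 4.56 m/s
Converting: 4.56 m/s × 1.944 = 8.86 knots

8.86 knots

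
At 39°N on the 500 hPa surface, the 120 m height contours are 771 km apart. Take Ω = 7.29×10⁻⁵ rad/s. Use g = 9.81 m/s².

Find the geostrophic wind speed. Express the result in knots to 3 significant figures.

32.3 knots

Coriolis parameter at 39°N:
f = 2Ω sin φ = 2 × 7.29×10⁻⁵ × sin 39° = 9.18×10⁻⁵ s⁻¹
Height gradient: |∂Z/∂n| = 120 m / 771000 m = 1.56×10⁻⁴
On a pressure surface, geostrophic balance gives V_g = (g/f)|∂Z/∂n|:
V_g = 9.81 × 1.56×10⁻⁴ / 9.18×10⁻⁵ = 16.6 m/s
Converting: 16.6 m/s × 1.944 = 32.3 knots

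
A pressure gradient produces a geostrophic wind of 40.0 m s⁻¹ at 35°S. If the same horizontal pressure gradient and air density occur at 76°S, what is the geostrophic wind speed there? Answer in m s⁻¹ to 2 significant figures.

24 m s⁻¹

With the same pressure gradient and density, V_g ∝ 1/f ∝ 1/sin φ.
V₂ = V₁ · sin φ₁ / sin φ₂ = 40.0 × sin 35° / sin 76°
V₂ = 40.0 × 0.5736/0.9703 = 24 m s⁻¹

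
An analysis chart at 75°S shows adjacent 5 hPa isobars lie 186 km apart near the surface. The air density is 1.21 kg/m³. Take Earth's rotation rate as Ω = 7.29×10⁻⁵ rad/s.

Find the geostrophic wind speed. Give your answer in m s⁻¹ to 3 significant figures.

Coriolis parameter at 75°S:
f = 2Ω sin φ = 2 × 7.29×10⁻⁵ × sin 75° = 1.41×10⁻⁴ s⁻¹
Pressure gradient: |∂P/∂n| = 500 Pa / 186000 m = 2.69×10⁻³ Pa/m
Geostrophic balance (pressure-gradient force = Coriolis force):
V_g = (1/(fρ)) |∂P/∂n| = 2.69×10⁻³ / (1.41×10⁻⁴ × 1.21) = 15.8 m/s

15.8 m s⁻¹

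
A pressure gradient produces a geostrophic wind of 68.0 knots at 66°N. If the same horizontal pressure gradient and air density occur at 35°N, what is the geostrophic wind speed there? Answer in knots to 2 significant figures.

With the same pressure gradient and density, V_g ∝ 1/f ∝ 1/sin φ.
V₂ = V₁ · sin φ₁ / sin φ₂ = 68.0 × sin 66° / sin 35°
V₂ = 68.0 × 0.9135/0.5736 = 110 knots

110 knots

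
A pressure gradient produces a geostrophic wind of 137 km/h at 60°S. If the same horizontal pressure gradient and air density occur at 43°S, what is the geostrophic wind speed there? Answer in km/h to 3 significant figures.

With the same pressure gradient and density, V_g ∝ 1/f ∝ 1/sin φ.
V₂ = V₁ · sin φ₁ / sin φ₂ = 137 × sin 60° / sin 43°
V₂ = 137 × 0.8660/0.6820 = 174 km/h

174 km/h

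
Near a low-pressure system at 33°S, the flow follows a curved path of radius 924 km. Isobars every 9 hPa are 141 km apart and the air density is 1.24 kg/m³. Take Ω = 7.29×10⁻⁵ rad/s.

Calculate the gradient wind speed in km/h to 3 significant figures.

Coriolis parameter at 33°S:
f = 2Ω sin φ = 2 × 7.29×10⁻⁵ × sin 33° = 7.94×10⁻⁵ s⁻¹
Pressure gradient: |∂P/∂n| = 900 Pa / 141000 m = 6.38×10⁻³ Pa/m
Geostrophic speed: V_g = |∂P/∂n|/(fρ) = 6.38×10⁻³/(7.94×10⁻⁵ × 1.24) = 64.8 m/s
Around a low, centrifugal force acts outward with Coriolis, so pressure-gradient force balances both:
(1/ρ)|∂P/∂n| = fV + V²/R  →  V² + fR·V − fR·V_g = 0
With fR = 7.94×10⁻⁵ × 924×10³ m = 73.4 m/s:
V = [−fR + √((fR)² + 4 fR V_g)]/2 = [−73.4 + √(73.4² + 4×73.4×64.8)]/2 = 41.4 m/s
Subgeostrophic (V < V_g = 64.8 m/s), as expected around a low.
Converting: 41.4 m/s × 3.6 = 149 km/h

149 km/h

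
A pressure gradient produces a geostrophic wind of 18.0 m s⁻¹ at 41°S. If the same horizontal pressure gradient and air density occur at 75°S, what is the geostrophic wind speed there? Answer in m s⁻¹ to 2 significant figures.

With the same pressure gradient and density, V_g ∝ 1/f ∝ 1/sin φ.
V₂ = V₁ · sin φ₁ / sin φ₂ = 18.0 × sin 41° / sin 75°
V₂ = 18.0 × 0.6561/0.9659 = 12 m s⁻¹

12 m s⁻¹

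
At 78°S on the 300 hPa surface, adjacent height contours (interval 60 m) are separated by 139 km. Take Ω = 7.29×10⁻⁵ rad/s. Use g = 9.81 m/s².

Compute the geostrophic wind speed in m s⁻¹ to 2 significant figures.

Coriolis parameter at 78°S:
f = 2Ω sin φ = 2 × 7.29×10⁻⁵ × sin 78° = 1.43×10⁻⁴ s⁻¹
Height gradient: |∂Z/∂n| = 60 m / 139000 m = 4.32×10⁻⁴
On a pressure surface, geostrophic balance gives V_g = (g/f)|∂Z/∂n|:
V_g = 9.81 × 4.32×10⁻⁴ / 1.43×10⁻⁴ = 29.7 m/s

30 m s⁻¹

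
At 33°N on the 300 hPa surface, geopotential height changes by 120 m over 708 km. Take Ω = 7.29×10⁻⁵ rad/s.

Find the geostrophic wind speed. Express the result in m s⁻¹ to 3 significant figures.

20.9 m s⁻¹

Coriolis parameter at 33°N:
f = 2Ω sin φ = 2 × 7.29×10⁻⁵ × sin 33° = 7.94×10⁻⁵ s⁻¹
Height gradient: |∂Z/∂n| = 120 m / 708000 m = 1.69×10⁻⁴
On a pressure surface, geostrophic balance gives V_g = (g/f)|∂Z/∂n|:
V_g = 9.81 × 1.69×10⁻⁴ / 7.94×10⁻⁵ = 20.9 m/s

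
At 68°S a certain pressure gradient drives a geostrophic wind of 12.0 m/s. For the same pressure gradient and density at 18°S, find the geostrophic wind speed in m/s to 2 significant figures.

With the same pressure gradient and density, V_g ∝ 1/f ∝ 1/sin φ.
V₂ = V₁ · sin φ₁ / sin φ₂ = 12.0 × sin 68° / sin 18°
V₂ = 12.0 × 0.9272/0.3090 = 36 m/s

36 m/s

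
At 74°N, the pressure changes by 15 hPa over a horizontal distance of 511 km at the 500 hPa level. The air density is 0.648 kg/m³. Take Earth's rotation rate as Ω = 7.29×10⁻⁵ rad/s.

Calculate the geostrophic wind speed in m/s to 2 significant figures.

Coriolis parameter at 74°N:
f = 2Ω sin φ = 2 × 7.29×10⁻⁵ × sin 74° = 1.40×10⁻⁴ s⁻¹
Pressure gradient: |∂P/∂n| = 1500 Pa / 511000 m = 2.94×10⁻³ Pa/m
Geostrophic balance (pressure-gradient force = Coriolis force):
V_g = (1/(fρ)) |∂P/∂n| = 2.94×10⁻³ / (1.40×10⁻⁴ × 0.648) = 32.3 m/s

32 m/s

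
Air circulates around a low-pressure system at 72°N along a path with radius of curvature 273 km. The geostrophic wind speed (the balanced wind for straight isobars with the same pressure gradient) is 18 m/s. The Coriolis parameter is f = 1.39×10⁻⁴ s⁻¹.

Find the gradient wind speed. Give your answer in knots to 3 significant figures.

25.9 knots

Around a low, centrifugal force acts outward with Coriolis, so pressure-gradient force balances both:
(1/ρ)|∂P/∂n| = fV + V²/R  →  V² + fR·V − fR·V_g = 0
With fR = 1.39×10⁻⁴ × 273×10³ m = 37.9 m/s:
V = [−fR + √((fR)² + 4 fR V_g)]/2 = [−37.9 + √(37.9² + 4×37.9×18)]/2 = 13.3 m/s
Subgeostrophic (V < V_g = 18 m/s), as expected around a low.
Converting: 13.3 m/s × 1.944 = 25.9 knots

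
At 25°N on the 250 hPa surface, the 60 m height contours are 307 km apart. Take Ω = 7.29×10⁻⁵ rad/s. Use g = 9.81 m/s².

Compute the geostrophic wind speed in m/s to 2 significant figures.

Coriolis parameter at 25°N:
f = 2Ω sin φ = 2 × 7.29×10⁻⁵ × sin 25° = 6.16×10⁻⁵ s⁻¹
Height gradient: |∂Z/∂n| = 60 m / 307000 m = 1.95×10⁻⁴
On a pressure surface, geostrophic balance gives V_g = (g/f)|∂Z/∂n|:
V_g = 9.81 × 1.95×10⁻⁴ / 6.16×10⁻⁵ = 31.1 m/s

31 m/s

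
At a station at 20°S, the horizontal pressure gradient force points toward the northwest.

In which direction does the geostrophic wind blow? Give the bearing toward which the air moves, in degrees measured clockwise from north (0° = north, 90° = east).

225°

The pressure-gradient force points toward the northwest (bearing 315°).
Geostrophic balance: in the Southern Hemisphere the Coriolis force deflects motion to the left, so the geostrophic wind blows 90° to the left of the pressure-gradient force (low pressure on the right).
Rotating 315° by 90° counterclockwise gives 225° — the wind blows toward the southwest.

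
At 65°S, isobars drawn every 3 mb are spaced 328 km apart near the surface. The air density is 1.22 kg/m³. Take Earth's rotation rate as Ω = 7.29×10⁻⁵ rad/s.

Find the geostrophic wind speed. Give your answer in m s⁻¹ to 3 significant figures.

5.67 m s⁻¹

Coriolis parameter at 65°S:
f = 2Ω sin φ = 2 × 7.29×10⁻⁵ × sin 65° = 1.32×10⁻⁴ s⁻¹
Pressure gradient: |∂P/∂n| = 300 Pa / 328000 m = 9.15×10⁻⁴ Pa/m
Geostrophic balance (pressure-gradient force = Coriolis force):
V_g = (1/(fρ)) |∂P/∂n| = 9.15×10⁻⁴ / (1.32×10⁻⁴ × 1.22) = 5.67 m/s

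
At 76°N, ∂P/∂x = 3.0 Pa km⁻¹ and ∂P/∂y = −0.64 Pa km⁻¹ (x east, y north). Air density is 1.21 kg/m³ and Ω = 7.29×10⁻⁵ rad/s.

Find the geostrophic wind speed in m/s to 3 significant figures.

Coriolis parameter at 76°N:
f = 2Ω sin φ = 2 × 7.29×10⁻⁵ × sin 76° = 1.41×10⁻⁴ s⁻¹
Component geostrophic relations (x east, y north):
u_g = −(1/(fρ)) ∂P/∂y,  v_g = (1/(fρ)) ∂P/∂x
u_g = −(−0.64×10⁻³)/(1.41×10⁻⁴ × 1.21) = 3.74 m/s;  v_g = (3.0×10⁻³)/(1.41×10⁻⁴ × 1.21) = 17.5 m/s
|V_g| = √(u_g² + v_g²) = 17.9 m/s

17.9 m/s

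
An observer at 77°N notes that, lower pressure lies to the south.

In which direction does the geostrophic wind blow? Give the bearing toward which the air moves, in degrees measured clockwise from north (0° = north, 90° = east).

The pressure-gradient force points toward the south (bearing 180°).
Geostrophic balance: in the Northern Hemisphere the Coriolis force deflects motion to the right, so the geostrophic wind blows 90° to the right of the pressure-gradient force (low pressure on the left).
Rotating 180° by 90° clockwise gives 270° — the wind blows toward the west.

270°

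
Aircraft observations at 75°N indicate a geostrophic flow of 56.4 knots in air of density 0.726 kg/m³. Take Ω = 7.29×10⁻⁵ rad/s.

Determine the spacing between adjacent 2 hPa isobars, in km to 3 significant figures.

Coriolis parameter at 75°N:
f = 2Ω sin φ = 2 × 7.29×10⁻⁵ × sin 75° = 1.41×10⁻⁴ s⁻¹
Wind speed in SI: 56.4 knots = 29.0 m/s
Geostrophic balance rearranged: |∂P/∂n| = f ρ V_g
|∂P/∂n| = 1.41×10⁻⁴ × 0.726 × 29.0 = 2.97×10⁻³ Pa/m
Isobar spacing: Δn = ΔP/|∂P/∂n| = 200 Pa / 2.97×10⁻³ Pa/m = 67418 m ≈ 67.4 km

67.4 km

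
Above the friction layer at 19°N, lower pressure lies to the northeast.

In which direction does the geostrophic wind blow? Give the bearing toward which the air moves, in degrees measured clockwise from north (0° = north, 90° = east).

The pressure-gradient force points toward the northeast (bearing 045°).
Geostrophic balance: in the Northern Hemisphere the Coriolis force deflects motion to the right, so the geostrophic wind blows 90° to the right of the pressure-gradient force (low pressure on the left).
Rotating 045° by 90° clockwise gives 135° — the wind blows toward the southeast.

135°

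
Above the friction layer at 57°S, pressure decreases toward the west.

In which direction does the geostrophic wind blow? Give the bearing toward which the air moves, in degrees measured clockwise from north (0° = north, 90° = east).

180°

The pressure-gradient force points toward the west (bearing 270°).
Geostrophic balance: in the Southern Hemisphere the Coriolis force deflects motion to the left, so the geostrophic wind blows 90° to the left of the pressure-gradient force (low pressure on the right).
Rotating 270° by 90° counterclockwise gives 180° — the wind blows toward the south.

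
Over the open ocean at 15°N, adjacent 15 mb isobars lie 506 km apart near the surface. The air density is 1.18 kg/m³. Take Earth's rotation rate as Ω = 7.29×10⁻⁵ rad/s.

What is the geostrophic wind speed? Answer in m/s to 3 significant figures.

Coriolis parameter at 15°N:
f = 2Ω sin φ = 2 × 7.29×10⁻⁵ × sin 15° = 3.77×10⁻⁵ s⁻¹
Pressure gradient: |∂P/∂n| = 1500 Pa / 506000 m = 2.96×10⁻³ Pa/m
Geostrophic balance (pressure-gradient force = Coriolis force):
V_g = (1/(fρ)) |∂P/∂n| = 2.96×10⁻³ / (3.77×10⁻⁵ × 1.18) = 66.6 m/s

66.6 m/s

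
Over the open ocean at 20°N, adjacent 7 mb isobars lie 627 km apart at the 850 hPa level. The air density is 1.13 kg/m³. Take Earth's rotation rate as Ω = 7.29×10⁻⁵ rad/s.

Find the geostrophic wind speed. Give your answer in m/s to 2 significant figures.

Coriolis parameter at 20°N:
f = 2Ω sin φ = 2 × 7.29×10⁻⁵ × sin 20° = 4.99×10⁻⁵ s⁻¹
Pressure gradient: |∂P/∂n| = 700 Pa / 627000 m = 1.12×10⁻³ Pa/m
Geostrophic balance (pressure-gradient force = Coriolis force):
V_g = (1/(fρ)) |∂P/∂n| = 1.12×10⁻³ / (4.99×10⁻⁵ × 1.13) = 19.8 m/s

20 m/s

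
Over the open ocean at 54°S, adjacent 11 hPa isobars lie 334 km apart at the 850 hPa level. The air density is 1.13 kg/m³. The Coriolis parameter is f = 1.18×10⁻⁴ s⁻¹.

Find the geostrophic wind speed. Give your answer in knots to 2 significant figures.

Pressure gradient: |∂P/∂n| = 1100 Pa / 334000 m = 3.29×10⁻³ Pa/m
Geostrophic balance (pressure-gradient force = Coriolis force):
V_g = (1/(fρ)) |∂P/∂n| = 3.29×10⁻³ / (1.18×10⁻⁴ × 1.13) = 24.7 m/s
Converting: 24.7 m/s × 1.944 = 48 knots

48 knots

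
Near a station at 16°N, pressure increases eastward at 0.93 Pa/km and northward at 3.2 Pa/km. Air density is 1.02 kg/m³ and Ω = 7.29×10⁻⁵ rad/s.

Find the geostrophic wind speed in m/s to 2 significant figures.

Coriolis parameter at 16°N:
f = 2Ω sin φ = 2 × 7.29×10⁻⁵ × sin 16° = 4.02×10⁻⁵ s⁻¹
Component geostrophic relations (x east, y north):
u_g = −(1/(fρ)) ∂P/∂y,  v_g = (1/(fρ)) ∂P/∂x
u_g = −(3.2×10⁻³)/(4.02×10⁻⁵ × 1.02) = −78.1 m/s;  v_g = (0.93×10⁻³)/(4.02×10⁻⁵ × 1.02) = 22.7 m/s
|V_g| = √(u_g² + v_g²) = 81.3 m/s

81 m/s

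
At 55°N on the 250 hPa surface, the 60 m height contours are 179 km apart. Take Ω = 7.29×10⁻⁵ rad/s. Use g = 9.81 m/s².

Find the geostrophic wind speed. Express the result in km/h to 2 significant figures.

99 km/h

Coriolis parameter at 55°N:
f = 2Ω sin φ = 2 × 7.29×10⁻⁵ × sin 55° = 1.19×10⁻⁴ s⁻¹
Height gradient: |∂Z/∂n| = 60 m / 179000 m = 3.35×10⁻⁴
On a pressure surface, geostrophic balance gives V_g = (g/f)|∂Z/∂n|:
V_g = 9.81 × 3.35×10⁻⁴ / 1.19×10⁻⁴ = 27.5 m/s
Converting: 27.5 m/s × 3.6 = 99 km/h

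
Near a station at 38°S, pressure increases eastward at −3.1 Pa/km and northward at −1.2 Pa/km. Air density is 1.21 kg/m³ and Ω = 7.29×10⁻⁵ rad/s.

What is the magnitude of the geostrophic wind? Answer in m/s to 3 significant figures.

30.6 m/s

Coriolis parameter at 38°S:
f = 2Ω sin φ = 2 × 7.29×10⁻⁵ × sin 38° = 8.98×10⁻⁵ s⁻¹
In the Southern Hemisphere f is negative: f = −8.98×10⁻⁵ s⁻¹.
Component geostrophic relations (x east, y north):
u_g = −(1/(fρ)) ∂P/∂y,  v_g = (1/(fρ)) ∂P/∂x
u_g = −(−1.2×10⁻³)/(−8.98×10⁻⁵ × 1.21) = −11.0 m/s;  v_g = (−3.1×10⁻³)/(−8.98×10⁻⁵ × 1.21) = 28.5 m/s
|V_g| = √(u_g² + v_g²) = 30.6 m/s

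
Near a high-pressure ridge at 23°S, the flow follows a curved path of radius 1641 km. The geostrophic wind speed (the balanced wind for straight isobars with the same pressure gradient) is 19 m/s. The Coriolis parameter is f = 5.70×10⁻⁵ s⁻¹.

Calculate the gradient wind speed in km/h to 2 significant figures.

Around a high, pressure-gradient force acts outward with centrifugal, so Coriolis balances both:
fV = (1/ρ)|∂P/∂n| + V²/R  →  V² − fR·V + fR·V_g = 0
With fR = 5.70×10⁻⁵ × 1641×10³ m = 93.5 m/s:
V = [fR − √((fR)² − 4 fR V_g)]/2 = [93.5 − √(93.5² − 4×93.5×19)]/2 = 26.5 m/s
Supergeostrophic (V > V_g = 19 m/s), as expected around a high.
Converting: 26.5 m/s × 3.6 = 95 km/h

95 km/h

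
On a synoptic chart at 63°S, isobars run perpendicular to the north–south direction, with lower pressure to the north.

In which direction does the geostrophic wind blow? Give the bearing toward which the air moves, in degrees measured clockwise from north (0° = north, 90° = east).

270°

The pressure-gradient force points toward the north (bearing 000°).
Geostrophic balance: in the Southern Hemisphere the Coriolis force deflects motion to the left, so the geostrophic wind blows 90° to the left of the pressure-gradient force (low pressure on the right).
Rotating 000° by 90° counterclockwise gives 270° — the wind blows toward the west.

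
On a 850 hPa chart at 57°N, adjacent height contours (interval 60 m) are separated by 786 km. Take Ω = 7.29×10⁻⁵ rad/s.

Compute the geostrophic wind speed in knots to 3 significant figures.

11.9 knots

Coriolis parameter at 57°N:
f = 2Ω sin φ = 2 × 7.29×10⁻⁵ × sin 57° = 1.22×10⁻⁴ s⁻¹
Height gradient: |∂Z/∂n| = 60 m / 786000 m = 7.63×10⁻⁵
On a pressure surface, geostrophic balance gives V_g = (g/f)|∂Z/∂n|:
V_g = 9.81 × 7.63×10⁻⁵ / 1.22×10⁻⁴ = 6.12 m/s
Converting: 6.12 m/s × 1.944 = 11.9 knots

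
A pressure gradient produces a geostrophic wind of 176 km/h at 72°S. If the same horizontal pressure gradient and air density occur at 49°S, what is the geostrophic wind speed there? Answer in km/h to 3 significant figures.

With the same pressure gradient and density, V_g ∝ 1/f ∝ 1/sin φ.
V₂ = V₁ · sin φ₁ / sin φ₂ = 176 × sin 72° / sin 49°
V₂ = 176 × 0.9511/0.7547 = 222 km/h

222 km/h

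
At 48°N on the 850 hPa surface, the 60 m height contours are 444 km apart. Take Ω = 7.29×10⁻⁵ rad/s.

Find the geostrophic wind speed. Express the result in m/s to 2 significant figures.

Coriolis parameter at 48°N:
f = 2Ω sin φ = 2 × 7.29×10⁻⁵ × sin 48° = 1.08×10⁻⁴ s⁻¹
Height gradient: |∂Z/∂n| = 60 m / 444000 m = 1.35×10⁻⁴
On a pressure surface, geostrophic balance gives V_g = (g/f)|∂Z/∂n|:
V_g = 9.81 × 1.35×10⁻⁴ / 1.08×10⁻⁴ = 12.2 m/s

12 m/s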